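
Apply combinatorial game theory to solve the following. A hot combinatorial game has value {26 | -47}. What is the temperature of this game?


The game is {26 | -47}, a switch {a | b} with numbers a > b.
Cooling {a | b} by t gives {a - t | b + t}, which stops being hot when a - t = b + t, i.e. at t = (a - b)/2. So the temperature of a switch is (a - b)/2.
Temperature = (Left option - Right option) / 2
= (26 - (-47)) / 2
= 73 / 2
= 73/2

73/2


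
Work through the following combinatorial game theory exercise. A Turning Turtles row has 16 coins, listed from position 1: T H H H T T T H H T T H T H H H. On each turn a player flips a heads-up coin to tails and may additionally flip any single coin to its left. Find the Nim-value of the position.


Coins: T H H H T T T H H T T H T H H H
Key fact: a single head at position k behaves exactly like a Nim heap of size k (turning it to T and optionally flipping a coin at j < k corresponds to moving the heap from k to j, or to 0), and heads combine as a disjunctive sum (two heads at the same place would cancel, matching j XOR j = 0). So the Nim-value is the XOR of the 1-indexed positions of the heads.
Face-up positions (1-indexed): [2, 3, 4, 8, 9, 12, 14, 15, 16]
XOR 0 with 2: 0 XOR 2 = 2
XOR 2 with 3: 2 XOR 3 = 1
XOR 1 with 4: 1 XOR 4 = 5
XOR 5 with 8: 5 XOR 8 = 13
XOR 13 with 9: 13 XOR 9 = 4
XOR 4 with 12: 4 XOR 12 = 8
XOR 8 with 14: 8 XOR 14 = 6
XOR 6 with 15: 6 XOR 15 = 9
XOR 9 with 16: 9 XOR 16 = 25
Nim-value = 25

25


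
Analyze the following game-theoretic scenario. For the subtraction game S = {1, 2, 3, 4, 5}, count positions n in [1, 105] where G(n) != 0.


Subtraction set S = {1, 2, 3, 4, 5}, so G(n) = n mod 6.
G(n) = 0 when n is a multiple of 6.
Multiples of 6 in [1, 105]: 17
N-positions (nonzero Grundy) = 105 - 17 = 88

88


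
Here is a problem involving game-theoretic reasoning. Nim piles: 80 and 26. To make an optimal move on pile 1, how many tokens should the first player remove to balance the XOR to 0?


Piles: 80 and 26
Current XOR: 80 XOR 26 = 74 (non-zero, so this is an N-position).
To make the XOR zero, we need to find a move that balances the piles.
For pile 1 (size 80): target = 80 XOR 74 = 26
We reduce pile 1 from 80 to 26.
Tokens removed: 80 - 26 = 54
Verification: 26 XOR 26 = 0

54


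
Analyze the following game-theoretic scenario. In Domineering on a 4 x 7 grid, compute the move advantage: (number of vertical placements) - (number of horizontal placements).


Board is 4 x 7 (rows x cols).
Left (vertical) placements: (rows-1) * cols = 3 * 7 = 21
Right (horizontal) placements: rows * (cols-1) = 4 * 6 = 24
Advantage = Left - Right = 21 - 24 = -3

-3


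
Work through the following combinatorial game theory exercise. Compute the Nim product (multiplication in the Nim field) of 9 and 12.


Nim multiplication is bilinear over XOR: (u XOR v) * w = (u*w) XOR (v*w).
So we split each operand into its bit components and XOR the pairwise Nim products.
9 = 1 + 8 (as XOR of powers of 2).
12 = 4 + 8 (as XOR of powers of 2).
Using the standard Nim-product table on single bits:
  2*2 = 3,   2*4 = 8,   2*8 = 12,
  4*4 = 6,   4*8 = 11,  8*8 = 13,
and  1*x = x (identity), k*l = l*k (commutative).
Pairwise Nim products:
  1 * 4 = 4
  1 * 8 = 8
  8 * 4 = 11
  8 * 8 = 13
XOR them: 4 XOR 8 XOR 11 XOR 13 = 10.
Result: 9 * 12 = 10 (in Nim).

10


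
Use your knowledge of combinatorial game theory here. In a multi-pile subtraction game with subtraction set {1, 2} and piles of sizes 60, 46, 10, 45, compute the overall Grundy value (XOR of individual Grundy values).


Subtraction set: {1, 2}
For this subtraction set, G(n) = n mod 3 (period = max + 1 = 3).
Pile 1 (size 60): G(60) = 60 mod 3 = 0
Pile 2 (size 46): G(46) = 46 mod 3 = 1
Pile 3 (size 10): G(10) = 10 mod 3 = 1
Pile 4 (size 45): G(45) = 45 mod 3 = 0
Total Grundy value = XOR of all: 0 XOR 1 XOR 1 XOR 0 = 0

0


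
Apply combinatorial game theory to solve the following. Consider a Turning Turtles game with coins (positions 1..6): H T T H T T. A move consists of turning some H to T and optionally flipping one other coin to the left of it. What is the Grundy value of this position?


Coins: H T T H T T
Key fact: a single head at position k behaves exactly like a Nim heap of size k (turning it to T and optionally flipping a coin at j < k corresponds to moving the heap from k to j, or to 0), and heads combine as a disjunctive sum (two heads at the same place would cancel, matching j XOR j = 0). So the Nim-value is the XOR of the 1-indexed positions of the heads.
Face-up positions (1-indexed): [1, 4]
XOR 0 with 1: 0 XOR 1 = 1
XOR 1 with 4: 1 XOR 4 = 5
Nim-value = 5

5


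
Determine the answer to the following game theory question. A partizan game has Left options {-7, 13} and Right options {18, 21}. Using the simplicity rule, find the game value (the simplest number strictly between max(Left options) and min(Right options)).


Left options: {-7, 13}, max = 13
Right options: {18, 21}, min = 18
All options are numbers and max(Left) < min(Right), so by the simplicity theorem the value is the simplest (earliest-born) number strictly between 13 and 18.
Integers 14 through 17 all lie strictly between 13 and 18.
Among integers, the simplest (lowest birthday = smallest |n|; 0 is born on day 0, +-n on day n) is 14.
No non-integer in the interval can be simpler: if x is a non-integer in the interval, then floor(x) or ceil(x) also lies in the interval (the interval contains an integer), and both are proper prefixes of x's sign expansion, i.e. born earlier. So the game value is 14.
Game value = 14

14


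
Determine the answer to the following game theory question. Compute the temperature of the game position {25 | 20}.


The game is {25 | 20}, a switch {a | b} with numbers a > b.
Cooling {a | b} by t gives {a - t | b + t}, which stops being hot when a - t = b + t, i.e. at t = (a - b)/2. So the temperature of a switch is (a - b)/2.
Temperature = (Left option - Right option) / 2
= (25 - (20)) / 2
= 5 / 2
= 5/2

5/2


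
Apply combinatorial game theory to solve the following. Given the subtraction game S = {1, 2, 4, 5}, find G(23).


The subtraction set is S = {1, 2, 4, 5}.
G(k) = mex{ G(k - s) : s in S, s <= k }. We compute iteratively: G(0) = 0.
G(1) = mex({0}) = 1
G(2) = mex({0, 1}) = 2
G(3) = mex({1, 2}) = 0
G(4) = mex({0, 2}) = 1
G(5) = mex({0, 1}) = 2
G(6) = mex({1, 2}) = 0
G(7) = mex({0, 2}) = 1
Observe that G(3)..G(7) = 0, 1, 2, 0, 1 repeats G(0)..G(4) = 0, 1, 2, 0, 1.
For k >= max(S) = 5, G(k) is determined by the previous 5 values G(k-5)..G(k-1); a window of 5 consecutive values has recurred shifted by 3, so by induction G(k + 3) = G(k) for all k >= 0: the sequence is periodic from the start with period 3.
One period: G(0..2) = 0, 1, 2.
23 mod 3 = 2, so G(23) = G(2) = 2.

2


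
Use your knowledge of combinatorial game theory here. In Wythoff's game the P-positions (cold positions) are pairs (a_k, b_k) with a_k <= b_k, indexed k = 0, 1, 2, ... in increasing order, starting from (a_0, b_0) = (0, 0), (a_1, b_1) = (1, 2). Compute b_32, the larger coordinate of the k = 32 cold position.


By Wythoff's theorem, a_k = floor(k * phi) and b_k = floor(k * phi^2) = a_k + k, where phi = (1 + sqrt(5))/2 is the golden ratio.
phi = (1 + sqrt(5))/2 = 1.618034
phi^2 = phi + 1 = 2.618034
k = 32
k * phi^2 = 32 * 2.618034 = 83.777088
b_32 = floor(k * phi^2) = 83 (check: a_32 + k = 51 + 32 = 83)

83


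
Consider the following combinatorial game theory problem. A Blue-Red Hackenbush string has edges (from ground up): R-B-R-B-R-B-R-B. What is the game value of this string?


Edges (from ground): R-B-R-B-R-B-R-B
By Berlekamp's sign-expansion rule, a Blue-Red Hackenbush stalk has the value of the surreal number whose sign sequence is the edge sequence with B -> + and R -> -.
Sign sequence: -+-+-+-+
Trace the sign expansion in the surreal number tree, starting from 0:
Edge 1: R (sign -) -> bounds (-inf, 0), value = -1
Edge 2: B (sign +) -> bounds (-1, 0), value = -1/2
Edge 3: R (sign -) -> bounds (-1, -1/2), value = -3/4
Edge 4: B (sign +) -> bounds (-3/4, -1/2), value = -5/8
Edge 5: R (sign -) -> bounds (-3/4, -5/8), value = -11/16
Edge 6: B (sign +) -> bounds (-11/16, -5/8), value = -21/32
Edge 7: R (sign -) -> bounds (-11/16, -21/32), value = -43/64
Edge 8: B (sign +) -> bounds (-43/64, -21/32), value = -85/128
Game value = -85/128

-85/128


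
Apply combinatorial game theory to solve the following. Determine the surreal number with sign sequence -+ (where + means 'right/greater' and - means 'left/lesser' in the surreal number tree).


Sign expansion: -+
Rule: track bounds (lo, hi), initially (-inf, +inf). On '+', the current value becomes lo and we move to the simplest number in (value, hi): value + 1 if hi = +inf, otherwise the midpoint (value + hi)/2. On '-', the current value becomes hi and we move to value - 1 if lo = -inf, otherwise the midpoint (lo + value)/2.
Start at 0.
Step 1: sign = -, move left. Bounds: (-inf, 0). Value = -1
Step 2: sign = +, move right. Bounds: (-1, 0). Value = -1/2
The surreal number with sign expansion -+ is -1/2.

-1/2


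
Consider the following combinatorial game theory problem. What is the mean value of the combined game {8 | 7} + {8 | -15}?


G1 = {8 | 7}, G2 = {8 | -15}
Each is a switch {a | b} with numbers a > b; its mean value is (a + b)/2, and mean value is additive over game sums: m(G1 + G2) = m(G1) + m(G2).
Mean of G1 = (8 + (7))/2 = 15/2 = 15/2
Mean of G2 = (8 + (-15))/2 = -7/2 = -7/2
Mean of G1 + G2 = 15/2 + -7/2 = 4

4


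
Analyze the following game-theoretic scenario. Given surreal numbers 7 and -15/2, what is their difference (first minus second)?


x = 7, y = -15/2
Converting to common denominator: 2
x = 14/2, y = -15/2
x - y = 7 - -15/2 = 29/2

29/2


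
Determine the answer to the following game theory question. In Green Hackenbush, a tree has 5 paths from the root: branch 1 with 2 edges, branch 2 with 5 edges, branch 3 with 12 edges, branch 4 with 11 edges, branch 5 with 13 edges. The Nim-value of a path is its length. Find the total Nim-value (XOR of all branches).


The tree has 5 branches from the ground vertex.
In Green Hackenbush, the Nim-value of a simple path of length k is k.
Branch 1: length 2, Nim-value = 2
Branch 2: length 5, Nim-value = 5
Branch 3: length 12, Nim-value = 12
Branch 4: length 11, Nim-value = 11
Branch 5: length 13, Nim-value = 13
Total Nim-value = XOR of all branch values:
0 XOR 2 = 2
2 XOR 5 = 7
7 XOR 12 = 11
11 XOR 11 = 0
0 XOR 13 = 13
Nim-value of the tree = 13

13


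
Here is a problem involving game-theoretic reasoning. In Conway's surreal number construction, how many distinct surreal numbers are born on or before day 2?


Day 0: {|} = 0 is born. Count = 1.
Day n: the number of surreal numbers born by day n is 2^(n+1) - 1.
By day 0: 2^1 - 1 = 1
By day 1: 2^2 - 1 = 3
By day 2: 2^3 - 1 = 7
By day 2: 7 surreal numbers.

7


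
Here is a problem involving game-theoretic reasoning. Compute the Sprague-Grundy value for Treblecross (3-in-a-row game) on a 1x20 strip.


Treblecross: place X on empty cells; 3-in-a-row wins.
Playing within two cells of an existing X lets the opponent win at once, so sensible play treats the cells i-2..i+2 around each X as dead. The player left with no safe cell loses, so this is a normal-play take-away game on strips of safe cells.
Placing X at cell i (0-indexed) of a strip of k safe cells leaves independent strips of sizes max(0, i-2) and max(0, k-i-3). Hence G(k) = mex{ G(max(0,i-2)) XOR G(max(0,k-i-3)) : 0 <= i < k }, with G(0) = 0.
G(1): splits (0,0):0^0=0 -> mex({0}) = 1
G(2): splits (0,0):0^0=0 -> mex({0}) = 1
G(3): splits (0,0):0^0=0 -> mex({0}) = 1
G(4): splits (0,1):0^1=1 (0,0):0^0=0 -> mex({0, 1}) = 2
G(5): splits (0,2):0^1=1 (0,1):0^1=1 (0,0):0^0=0 -> mex({0, 1}) = 2
G(6) = mex({1}) = 0
G(7) = mex({0, 1, 2}) = 3
G(8) = mex({0, 1, 2}) = 3
G(9) = mex({0, 2}) = 1
G(10) = mex({0, 2, 3}) = 1
G(11) = mex({0, 3}) = 1
G(12) = mex({1, 3}) = 0
G(13) = mex({0, 1, 2, 3}) = 4
G(14) = mex({0, 1, 2}) = 3
G(15) = mex({0, 1, 2}) = 3
G(16) = mex({0, 1, 2, 4}) = 3
G(17) = mex({0, 1, 3, 4}) = 2
G(18) = mex({0, 1, 3, 4}) = 2
G(19) = mex({0, 1, 3, 5}) = 2
G(20) = mex({0, 1, 2, 3, 5}) = 4
Therefore G(20) = 4.

4


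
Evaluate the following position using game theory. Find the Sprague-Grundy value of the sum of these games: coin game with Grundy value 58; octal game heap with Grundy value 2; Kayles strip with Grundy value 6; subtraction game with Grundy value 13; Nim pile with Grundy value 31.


By the Sprague-Grundy theorem, the Grundy value of a sum of games is the XOR of individual Grundy values.
coin game: Grundy value = 58. Running XOR: 0 XOR 58 = 58
octal game heap: Grundy value = 2. Running XOR: 58 XOR 2 = 56
Kayles strip: Grundy value = 6. Running XOR: 56 XOR 6 = 62
subtraction game: Grundy value = 13. Running XOR: 62 XOR 13 = 51
Nim pile: Grundy value = 31. Running XOR: 51 XOR 31 = 44
The combined Grundy value is 44.

44


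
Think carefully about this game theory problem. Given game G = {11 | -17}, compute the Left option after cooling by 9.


Original game: {11 | -17} (a switch {a | b} with a > b).
Cooling by t (for t below the temperature (a - b)/2 = 14) taxes each move by t: {a | b} cooled by t is {a - t | b + t}.
Cooling amount: t = 9
Cooled Left option: 11 - 9 = 2
Cooled Right option: -17 + 9 = -8
Cooled game: {2 | -8}
Left option = 2

2


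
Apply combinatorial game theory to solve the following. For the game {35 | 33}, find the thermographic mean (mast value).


Game = {35 | 33}, a switch {a | b} with numbers a > b.
Its thermograph has left wall a - t and right wall b + t, which meet at t = (a - b)/2, where both equal (a + b)/2. So the mast (mean value) is at (a + b)/2.
Mean = (35 + (33))/2 = 68/2 = 34

34


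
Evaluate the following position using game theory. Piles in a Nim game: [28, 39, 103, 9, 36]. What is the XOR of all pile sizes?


We need the XOR (exclusive or) of all pile sizes.
After XOR-ing pile 1 (size 28): 0 XOR 28 = 28
After XOR-ing pile 2 (size 39): 28 XOR 39 = 59
After XOR-ing pile 3 (size 103): 59 XOR 103 = 92
After XOR-ing pile 4 (size 9): 92 XOR 9 = 85
After XOR-ing pile 5 (size 36): 85 XOR 36 = 113
The Nim-value of this position is 113.

113


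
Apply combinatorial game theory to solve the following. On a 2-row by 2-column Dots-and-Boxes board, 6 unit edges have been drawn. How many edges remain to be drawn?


Grid: 2 x 2 boxes, i.e. 3 rows and 3 columns of dots.
Horizontal edges: (rows + 1) * cols = 3 * 2 = 6
Vertical edges: rows * (cols + 1) = 2 * 3 = 6
Total edges: 6 + 6 = 12
Edges drawn: 6
Remaining: 12 - 6 = 6

6


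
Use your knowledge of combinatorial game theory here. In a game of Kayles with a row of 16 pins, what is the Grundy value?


Kayles: a move removes 1 or 2 adjacent pins from a contiguous row.
Removing pins from a row of k leaves two independent rows (a, b) with a + b = k - 1 (one pin) or a + b = k - 2 (two pins); an end removal gives a = 0.
By Sprague-Grundy, G(k) = mex{ G(a) XOR G(b) } over all these splits. G(0) = 0.
G(1): splits (0,0):0^0=0 -> mex({0}) = 1
G(2): splits (0,1):0^1=1 (0,0):0^0=0 -> mex({0, 1}) = 2
G(3): splits (0,2):0^2=2 (1,1):1^1=0 (0,1):0^1=1 -> mex({0, 1, 2}) = 3
G(4): splits (0,3):0^3=3 (1,2):1^2=3 (0,2):0^2=2 (1,1):1^1=0 -> mex({0, 2, 3}) = 1
G(5): splits (0,4):0^1=1 (1,3):1^3=2 (2,2):2^2=0 (0,3):0^3=3 (1,2):1^2=3 -> mex({0, 1, 2, 3}) = 4
G(6) = mex({0, 1, 2, 4}) = 3
G(7) = mex({0, 1, 3, 4, 5}) = 2
G(8) = mex({0, 2, 3, 5, 6}) = 1
G(9) = mex({0, 1, 2, 3, 6, 7}) = 4
G(10) = mex({0, 1, 3, 4, 5, 7}) = 2
G(11) = mex({0, 1, 2, 3, 4, 5}) = 6
G(12) = mex({0, 1, 2, 3, 5, 6, 7}) = 4
G(13) = mex({0, 2, 3, 4, 6, 7}) = 1
G(14) = mex({0, 1, 4, 5, 6, 7}) = 2
G(15) = mex({0, 1, 2, 3, 4, 5, 6}) = 7
G(16) = mex({0, 2, 3, 5, 6, 7}) = 1
Therefore G(16) = 1.

1


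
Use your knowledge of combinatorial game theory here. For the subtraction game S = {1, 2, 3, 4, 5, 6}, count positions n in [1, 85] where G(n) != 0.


Subtraction set S = {1, 2, 3, 4, 5, 6}, so G(n) = n mod 7.
G(n) = 0 when n is a multiple of 7.
Multiples of 7 in [1, 85]: 12
N-positions (nonzero Grundy) = 85 - 12 = 73

73


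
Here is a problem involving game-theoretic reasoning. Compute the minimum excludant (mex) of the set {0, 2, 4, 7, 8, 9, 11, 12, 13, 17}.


Set = {0, 2, 4, 7, 8, 9, 11, 12, 13, 17}
0 is in the set.
1 is NOT in the set. This is the mex.
mex = 1

1


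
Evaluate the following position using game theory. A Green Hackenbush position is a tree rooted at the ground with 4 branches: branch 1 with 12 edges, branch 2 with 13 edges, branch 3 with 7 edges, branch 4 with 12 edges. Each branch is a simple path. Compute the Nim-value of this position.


The tree has 4 branches from the ground vertex.
In Green Hackenbush, the Nim-value of a simple path of length k is k.
Branch 1: length 12, Nim-value = 12
Branch 2: length 13, Nim-value = 13
Branch 3: length 7, Nim-value = 7
Branch 4: length 12, Nim-value = 12
Total Nim-value = XOR of all branch values:
0 XOR 12 = 12
12 XOR 13 = 1
1 XOR 7 = 6
6 XOR 12 = 10
Nim-value of the tree = 10

10


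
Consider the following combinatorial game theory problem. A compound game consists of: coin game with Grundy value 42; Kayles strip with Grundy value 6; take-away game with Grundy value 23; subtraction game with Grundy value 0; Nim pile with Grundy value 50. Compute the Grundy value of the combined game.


By the Sprague-Grundy theorem, the Grundy value of a sum of games is the XOR of individual Grundy values.
coin game: Grundy value = 42. Running XOR: 0 XOR 42 = 42
Kayles strip: Grundy value = 6. Running XOR: 42 XOR 6 = 44
take-away game: Grundy value = 23. Running XOR: 44 XOR 23 = 59
subtraction game: Grundy value = 0. Running XOR: 59 XOR 0 = 59
Nim pile: Grundy value = 50. Running XOR: 59 XOR 50 = 9
The combined Grundy value is 9.

9


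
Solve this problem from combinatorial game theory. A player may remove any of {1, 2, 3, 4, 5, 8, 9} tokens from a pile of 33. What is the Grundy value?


The subtraction set is S = {1, 2, 3, 4, 5, 8, 9}.
G(k) = mex{ G(k - s) : s in S, s <= k }. We compute iteratively: G(0) = 0.
G(1) = mex({0}) = 1
G(2) = mex({0, 1}) = 2
G(3) = mex({0, 1, 2}) = 3
G(4) = mex({0, 1, 2, 3}) = 4
G(5) = mex({0, 1, 2, 3, 4}) = 5
G(6) = mex({1, 2, 3, 4, 5}) = 0
G(7) = mex({0, 2, 3, 4, 5}) = 1
G(8) = mex({0, 1, 3, 4, 5}) = 2
G(9) = mex({0, 1, 2, 4, 5}) = 3
G(10) = mex({0, 1, 2, 3, 5}) = 4
G(11) = mex({0, 1, 2, 3, 4}) = 5
G(12) = mex({1, 2, 3, 4, 5}) = 0
G(13) = mex({0, 2, 3, 4, 5}) = 1
G(14) = mex({0, 1, 3, 4, 5}) = 2
Observe that G(6)..G(14) = 0, 1, 2, 3, 4, 5, 0, 1, 2 repeats G(0)..G(8) = 0, 1, 2, 3, 4, 5, 0, 1, 2.
For k >= max(S) = 9, G(k) is determined by the previous 9 values G(k-9)..G(k-1); a window of 9 consecutive values has recurred shifted by 6, so by induction G(k + 6) = G(k) for all k >= 0: the sequence is periodic from the start with period 6.
One period: G(0..5) = 0, 1, 2, 3, 4, 5.
33 mod 6 = 3, so G(33) = G(3) = 3.

3


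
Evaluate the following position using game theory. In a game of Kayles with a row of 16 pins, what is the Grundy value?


Kayles: a move removes 1 or 2 adjacent pins from a contiguous row.
Removing pins from a row of k leaves two independent rows (a, b) with a + b = k - 1 (one pin) or a + b = k - 2 (two pins); an end removal gives a = 0.
By Sprague-Grundy, G(k) = mex{ G(a) XOR G(b) } over all these splits. G(0) = 0.
G(1): splits (0,0):0^0=0 -> mex({0}) = 1
G(2): splits (0,1):0^1=1 (0,0):0^0=0 -> mex({0, 1}) = 2
G(3): splits (0,2):0^2=2 (1,1):1^1=0 (0,1):0^1=1 -> mex({0, 1, 2}) = 3
G(4): splits (0,3):0^3=3 (1,2):1^2=3 (0,2):0^2=2 (1,1):1^1=0 -> mex({0, 2, 3}) = 1
G(5): splits (0,4):0^1=1 (1,3):1^3=2 (2,2):2^2=0 (0,3):0^3=3 (1,2):1^2=3 -> mex({0, 1, 2, 3}) = 4
G(6) = mex({0, 1, 2, 4}) = 3
G(7) = mex({0, 1, 3, 4, 5}) = 2
G(8) = mex({0, 2, 3, 5, 6}) = 1
G(9) = mex({0, 1, 2, 3, 6, 7}) = 4
G(10) = mex({0, 1, 3, 4, 5, 7}) = 2
G(11) = mex({0, 1, 2, 3, 4, 5}) = 6
G(12) = mex({0, 1, 2, 3, 5, 6, 7}) = 4
G(13) = mex({0, 2, 3, 4, 6, 7}) = 1
G(14) = mex({0, 1, 4, 5, 6, 7}) = 2
G(15) = mex({0, 1, 2, 3, 4, 5, 6}) = 7
G(16) = mex({0, 2, 3, 5, 6, 7}) = 1
Therefore G(16) = 1.

1


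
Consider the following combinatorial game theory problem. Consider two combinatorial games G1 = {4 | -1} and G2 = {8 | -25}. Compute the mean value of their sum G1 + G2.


G1 = {4 | -1}, G2 = {8 | -25}
Each is a switch {a | b} with numbers a > b; its mean value is (a + b)/2, and mean value is additive over game sums: m(G1 + G2) = m(G1) + m(G2).
Mean of G1 = (4 + (-1))/2 = 3/2 = 3/2
Mean of G2 = (8 + (-25))/2 = -17/2 = -17/2
Mean of G1 + G2 = 3/2 + -17/2 = -7

-7


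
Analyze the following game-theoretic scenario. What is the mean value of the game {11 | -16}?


Game = {11 | -16}, a switch {a | b} with numbers a > b.
Its thermograph has left wall a - t and right wall b + t, which meet at t = (a - b)/2, where both equal (a + b)/2. So the mast (mean value) is at (a + b)/2.
Mean = (11 + (-16))/2 = -5/2 = -5/2

-5/2


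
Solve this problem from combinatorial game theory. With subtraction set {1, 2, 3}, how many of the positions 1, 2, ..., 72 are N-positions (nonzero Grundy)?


Subtraction set S = {1, 2, 3}, so G(n) = n mod 4.
G(n) = 0 when n is a multiple of 4.
Multiples of 4 in [1, 72]: 18
N-positions (nonzero Grundy) = 72 - 18 = 54

54


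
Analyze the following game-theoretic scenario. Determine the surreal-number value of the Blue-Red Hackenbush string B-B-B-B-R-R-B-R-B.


Edges (from ground): B-B-B-B-R-R-B-R-B
By Berlekamp's sign-expansion rule, a Blue-Red Hackenbush stalk has the value of the surreal number whose sign sequence is the edge sequence with B -> + and R -> -.
Sign sequence: ++++--+-+
Trace the sign expansion in the surreal number tree, starting from 0:
Edge 1: B (sign +) -> bounds (0, +inf), value = 1
Edge 2: B (sign +) -> bounds (1, +inf), value = 2
Edge 3: B (sign +) -> bounds (2, +inf), value = 3
Edge 4: B (sign +) -> bounds (3, +inf), value = 4
Edge 5: R (sign -) -> bounds (3, 4), value = 7/2
Edge 6: R (sign -) -> bounds (3, 7/2), value = 13/4
Edge 7: B (sign +) -> bounds (13/4, 7/2), value = 27/8
Edge 8: R (sign -) -> bounds (13/4, 27/8), value = 53/16
Edge 9: B (sign +) -> bounds (53/16, 27/8), value = 107/32
Game value = 107/32

107/32


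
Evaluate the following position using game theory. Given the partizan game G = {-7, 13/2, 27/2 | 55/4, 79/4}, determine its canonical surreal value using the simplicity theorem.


Left options: {-7, 13/2, 27/2}, max = 27/2
Right options: {55/4, 79/4}, min = 55/4
All options are numbers and max(Left) < min(Right), so by the simplicity theorem the value is the simplest (earliest-born) number strictly between 27/2 and 55/4.
No integer lies strictly between 27/2 and 55/4, so the value is the dyadic rational m/2^k in the interval with the smallest k (then m odd); search k = 1, 2, ...:
Denominator 2: no odd multiple of 1/2 lies strictly between 27/2 and 55/4.
Denominator 4: no odd multiple of 1/4 lies strictly between 27/2 and 55/4.
Denominator 8: 109/8 lies strictly between 27/2 and 55/4 -- found.
The simplest number in the interval is 109/8.
Game value = 109/8

109/8


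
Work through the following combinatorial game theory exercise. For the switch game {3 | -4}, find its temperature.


The game is {3 | -4}, a switch {a | b} with numbers a > b.
Cooling {a | b} by t gives {a - t | b + t}, which stops being hot when a - t = b + t, i.e. at t = (a - b)/2. So the temperature of a switch is (a - b)/2.
Temperature = (Left option - Right option) / 2
= (3 - (-4)) / 2
= 7 / 2
= 7/2

7/2


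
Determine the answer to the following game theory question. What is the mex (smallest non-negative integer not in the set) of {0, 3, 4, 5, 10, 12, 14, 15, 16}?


Set = {0, 3, 4, 5, 10, 12, 14, 15, 16}
0 is in the set.
1 is NOT in the set. This is the mex.
mex = 1

1


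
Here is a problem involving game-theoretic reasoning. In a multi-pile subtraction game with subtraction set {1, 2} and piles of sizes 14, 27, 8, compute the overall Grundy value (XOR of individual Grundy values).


Subtraction set: {1, 2}
For this subtraction set, G(n) = n mod 3 (period = max + 1 = 3).
Pile 1 (size 14): G(14) = 14 mod 3 = 2
Pile 2 (size 27): G(27) = 27 mod 3 = 0
Pile 3 (size 8): G(8) = 8 mod 3 = 2
Total Grundy value = XOR of all: 2 XOR 0 XOR 2 = 0

0


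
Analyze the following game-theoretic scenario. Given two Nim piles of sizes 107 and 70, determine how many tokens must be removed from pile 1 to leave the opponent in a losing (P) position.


Piles: 107 and 70
Current XOR: 107 XOR 70 = 45 (non-zero, so this is an N-position).
To make the XOR zero, we need to find a move that balances the piles.
For pile 1 (size 107): target = 107 XOR 45 = 70
We reduce pile 1 from 107 to 70.
Tokens removed: 107 - 70 = 37
Verification: 70 XOR 70 = 0

37


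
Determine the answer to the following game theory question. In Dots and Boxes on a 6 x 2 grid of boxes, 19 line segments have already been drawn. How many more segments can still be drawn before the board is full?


Grid: 6 x 2 boxes, i.e. 7 rows and 3 columns of dots.
Horizontal edges: (rows + 1) * cols = 7 * 2 = 14
Vertical edges: rows * (cols + 1) = 6 * 3 = 18
Total edges: 14 + 18 = 32
Edges drawn: 19
Remaining: 32 - 19 = 13

13


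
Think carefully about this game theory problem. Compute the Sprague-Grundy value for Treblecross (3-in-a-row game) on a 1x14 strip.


Treblecross: place X on empty cells; 3-in-a-row wins.
Playing within two cells of an existing X lets the opponent win at once, so sensible play treats the cells i-2..i+2 around each X as dead. The player left with no safe cell loses, so this is a normal-play take-away game on strips of safe cells.
Placing X at cell i (0-indexed) of a strip of k safe cells leaves independent strips of sizes max(0, i-2) and max(0, k-i-3). Hence G(k) = mex{ G(max(0,i-2)) XOR G(max(0,k-i-3)) : 0 <= i < k }, with G(0) = 0.
G(1): splits (0,0):0^0=0 -> mex({0}) = 1
G(2): splits (0,0):0^0=0 -> mex({0}) = 1
G(3): splits (0,0):0^0=0 -> mex({0}) = 1
G(4): splits (0,1):0^1=1 (0,0):0^0=0 -> mex({0, 1}) = 2
G(5): splits (0,2):0^1=1 (0,1):0^1=1 (0,0):0^0=0 -> mex({0, 1}) = 2
G(6) = mex({1}) = 0
G(7) = mex({0, 1, 2}) = 3
G(8) = mex({0, 1, 2}) = 3
G(9) = mex({0, 2}) = 1
G(10) = mex({0, 2, 3}) = 1
G(11) = mex({0, 3}) = 1
G(12) = mex({1, 3}) = 0
G(13) = mex({0, 1, 2, 3}) = 4
G(14) = mex({0, 1, 2}) = 3
Therefore G(14) = 3.

3


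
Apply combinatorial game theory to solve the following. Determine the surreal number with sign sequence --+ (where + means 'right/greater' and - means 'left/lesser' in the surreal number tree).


Sign expansion: --+
Rule: track bounds (lo, hi), initially (-inf, +inf). On '+', the current value becomes lo and we move to the simplest number in (value, hi): value + 1 if hi = +inf, otherwise the midpoint (value + hi)/2. On '-', the current value becomes hi and we move to value - 1 if lo = -inf, otherwise the midpoint (lo + value)/2.
Start at 0.
Step 1: sign = -, move left. Bounds: (-inf, 0). Value = -1
Step 2: sign = -, move left. Bounds: (-inf, -1). Value = -2
Step 3: sign = +, move right. Bounds: (-2, -1). Value = -3/2
The surreal number with sign expansion --+ is -3/2.

-3/2


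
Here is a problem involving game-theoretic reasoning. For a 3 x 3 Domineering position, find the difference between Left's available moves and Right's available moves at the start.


Board is 3 x 3 (rows x cols).
Left (vertical) placements: (rows-1) * cols = 2 * 3 = 6
Right (horizontal) placements: rows * (cols-1) = 3 * 2 = 6
Advantage = Left - Right = 6 - 6 = 0

0


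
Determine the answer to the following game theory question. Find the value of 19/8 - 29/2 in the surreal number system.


x = 19/8, y = 29/2
Converting to common denominator: 8
x = 19/8, y = 116/8
x - y = 19/8 - 29/2 = -97/8

-97/8


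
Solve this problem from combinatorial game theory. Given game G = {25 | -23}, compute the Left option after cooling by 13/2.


Original game: {25 | -23} (a switch {a | b} with a > b).
Cooling by t (for t below the temperature (a - b)/2 = 24) taxes each move by t: {a | b} cooled by t is {a - t | b + t}.
Cooling amount: t = 13/2
Cooled Left option: 25 - 13/2 = 37/2
Cooled Right option: -23 + 13/2 = -33/2
Cooled game: {37/2 | -33/2}
Left option = 37/2

37/2


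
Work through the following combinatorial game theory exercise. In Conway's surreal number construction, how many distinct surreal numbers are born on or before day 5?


Day 0: {|} = 0 is born. Count = 1.
Day n: the number of surreal numbers born by day n is 2^(n+1) - 1.
By day 0: 2^1 - 1 = 1
By day 1: 2^2 - 1 = 3
By day 2: 2^3 - 1 = 7
By day 3: 2^4 - 1 = 15
By day 4: 2^5 - 1 = 31
By day 5: 2^6 - 1 = 63
By day 5: 63 surreal numbers.

63


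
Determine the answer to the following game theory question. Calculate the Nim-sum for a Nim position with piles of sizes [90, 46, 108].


We need the XOR (exclusive or) of all pile sizes.
After XOR-ing pile 1 (size 90): 0 XOR 90 = 90
After XOR-ing pile 2 (size 46): 90 XOR 46 = 116
After XOR-ing pile 3 (size 108): 116 XOR 108 = 24
The Nim-value of this position is 24.

24


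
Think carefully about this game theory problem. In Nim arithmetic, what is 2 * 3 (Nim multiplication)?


Nim multiplication is bilinear over XOR: (u XOR v) * w = (u*w) XOR (v*w).
So we split each operand into its bit components and XOR the pairwise Nim products.
2 = 2 (as XOR of powers of 2).
3 = 1 + 2 (as XOR of powers of 2).
Using the standard Nim-product table on single bits:
  2*2 = 3,   2*4 = 8,   2*8 = 12,
  4*4 = 6,   4*8 = 11,  8*8 = 13,
and  1*x = x (identity), k*l = l*k (commutative).
Pairwise Nim products:
  2 * 1 = 2
  2 * 2 = 3
XOR them: 2 XOR 3 = 1.
Result: 2 * 3 = 1 (in Nim).

1


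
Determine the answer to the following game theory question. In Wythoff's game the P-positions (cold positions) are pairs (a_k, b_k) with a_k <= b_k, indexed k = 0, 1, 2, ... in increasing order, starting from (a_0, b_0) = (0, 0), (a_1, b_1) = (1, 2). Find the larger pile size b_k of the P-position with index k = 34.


By Wythoff's theorem, a_k = floor(k * phi) and b_k = floor(k * phi^2) = a_k + k, where phi = (1 + sqrt(5))/2 is the golden ratio.
phi = (1 + sqrt(5))/2 = 1.618034
phi^2 = phi + 1 = 2.618034
k = 34
k * phi^2 = 34 * 2.618034 = 89.013156
b_34 = floor(k * phi^2) = 89 (check: a_34 + k = 55 + 34 = 89)

89


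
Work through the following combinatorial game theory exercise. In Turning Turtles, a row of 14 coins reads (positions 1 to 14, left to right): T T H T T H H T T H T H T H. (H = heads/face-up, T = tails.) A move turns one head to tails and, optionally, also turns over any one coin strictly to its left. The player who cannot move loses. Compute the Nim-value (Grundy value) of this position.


Coins: T T H T T H H T T H T H T H
Key fact: a single head at position k behaves exactly like a Nim heap of size k (turning it to T and optionally flipping a coin at j < k corresponds to moving the heap from k to j, or to 0), and heads combine as a disjunctive sum (two heads at the same place would cancel, matching j XOR j = 0). So the Nim-value is the XOR of the 1-indexed positions of the heads.
Face-up positions (1-indexed): [3, 6, 7, 10, 12, 14]
XOR 0 with 3: 0 XOR 3 = 3
XOR 3 with 6: 3 XOR 6 = 5
XOR 5 with 7: 5 XOR 7 = 2
XOR 2 with 10: 2 XOR 10 = 8
XOR 8 with 12: 8 XOR 12 = 4
XOR 4 with 14: 4 XOR 14 = 10
Nim-value = 10

10


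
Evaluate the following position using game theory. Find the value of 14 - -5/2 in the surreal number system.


x = 14, y = -5/2
Converting to common denominator: 2
x = 28/2, y = -5/2
x - y = 14 - -5/2 = 33/2

33/2


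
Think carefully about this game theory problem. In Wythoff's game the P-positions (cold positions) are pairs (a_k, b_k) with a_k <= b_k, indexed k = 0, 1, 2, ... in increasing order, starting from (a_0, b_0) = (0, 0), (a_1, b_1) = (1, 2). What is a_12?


By Wythoff's theorem, a_k = floor(k * phi) and b_k = floor(k * phi^2) = a_k + k, where phi = (1 + sqrt(5))/2 is the golden ratio.
phi = (1 + sqrt(5))/2 = 1.618034
k = 12
k * phi = 12 * 1.618034 = 19.416408
a_12 = floor(k * phi) = 19

19


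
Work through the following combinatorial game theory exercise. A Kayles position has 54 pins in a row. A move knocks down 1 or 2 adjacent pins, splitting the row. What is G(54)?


Kayles: a move removes 1 or 2 adjacent pins from a contiguous row.
Removing pins from a row of k leaves two independent rows (a, b) with a + b = k - 1 (one pin) or a + b = k - 2 (two pins); an end removal gives a = 0.
By Sprague-Grundy, G(k) = mex{ G(a) XOR G(b) } over all these splits. G(0) = 0.
G(1): splits (0,0):0^0=0 -> mex({0}) = 1
G(2): splits (0,1):0^1=1 (0,0):0^0=0 -> mex({0, 1}) = 2
G(3): splits (0,2):0^2=2 (1,1):1^1=0 (0,1):0^1=1 -> mex({0, 1, 2}) = 3
G(4): splits (0,3):0^3=3 (1,2):1^2=3 (0,2):0^2=2 (1,1):1^1=0 -> mex({0, 2, 3}) = 1
G(5): splits (0,4):0^1=1 (1,3):1^3=2 (2,2):2^2=0 (0,3):0^3=3 (1,2):1^2=3 -> mex({0, 1, 2, 3}) = 4
G(6) = mex({0, 1, 2, 4}) = 3
G(7) = mex({0, 1, 3, 4, 5}) = 2
G(8) = mex({0, 2, 3, 5, 6}) = 1
G(9) = mex({0, 1, 2, 3, 6, 7}) = 4
G(10) = mex({0, 1, 3, 4, 5, 7}) = 2
G(11) = mex({0, 1, 2, 3, 4, 5}) = 6
G(12) = mex({0, 1, 2, 3, 5, 6, 7}) = 4
G(13) = mex({0, 2, 3, 4, 6, 7}) = 1
G(14) = mex({0, 1, 4, 5, 6, 7}) = 2
G(15) = mex({0, 1, 2, 3, 4, 5, 6}) = 7
G(16) = mex({0, 2, 3, 5, 6, 7}) = 1
G(17) = mex({0, 1, 2, 3, 5, 6, 7}) = 4
G(18) = mex({0, 1, 2, 4, 5, 6}) = 3
G(19) = mex({0, 1, 3, 4, 5, 7}) = 2
G(20) = mex({0, 2, 3, 4, 5, 6, 7}) = 1
G(21) = mex({0, 1, 2, 3, 5, 6, 7}) = 4
G(22) = mex({0, 1, 2, 3, 4, 5, 7}) = 6
G(23) = mex({0, 1, 2, 3, 4, 5, 6}) = 7
G(24) = mex({0, 1, 2, 3, 5, 6, 7}) = 4
G(25) = mex({0, 2, 3, 4, 6, 7}) = 1
G(26) = mex({0, 1, 3, 4, 5, 6, 7}) = 2
G(27) = mex({0, 1, 2, 3, 4, 5, 6, 7}) = 8
G(28) = mex({0, 1, 2, 3, 4, 6, 7, 8}) = 5
G(29) = mex({0, 1, 2, 3, 5, 6, 7, 8, 9}) = 4
G(30) = mex({0, 1, 2, 3, 4, 5, 6, 9, 10}) = 7
G(31) = mex({0, 1, 3, 4, 5, 7, 10, 11}) = 2
G(32) = mex({0, 2, 3, 4, 5, 6, 7, 9, 11}) = 1
G(33) = mex({0, 1, 2, 3, 4, 5, 6, 7, 9, 12}) = 8
G(34) = mex({0, 1, 2, 3, 4, 5, 7, 8, 11, 12}) = 6
G(35) = mex({0, 1, 2, 3, 4, 5, 6, 8, 9, 10, 11}) = 7
G(36) = mex({0, 1, 2, 3, 5, 6, 7, 9, 10}) = 4
G(37) = mex({0, 2, 3, 4, 6, 7, 9, 10, 11, 12}) = 1
G(38) = mex({0, 1, 3, 4, 5, 6, 7, 9, 10, 11, 12}) = 2
G(39) = mex({0, 1, 2, 4, 5, 6, 7, 9, 10, 12, 14}) = 3
G(40) = mex({0, 2, 3, 4, 6, 7, 11, 12, 14}) = 1
G(41) = mex({0, 1, 2, 3, 5, 6, 7, 9, 10, 11, 12}) = 4
G(42) = mex({0, 1, 2, 3, 4, 5, 6, 9, 10}) = 7
G(43) = mex({0, 1, 3, 4, 5, 7, 9, 10, 12, 15}) = 2
G(44) = mex({0, 2, 3, 4, 5, 6, 7, 9, 10, 12, 15}) = 1
G(45) = mex({0, 1, 2, 3, 4, 5, 6, 7, 9, 10, 12, 14}) = 8
G(46) = mex({0, 1, 3, 4, 5, 7, 8, 11, 12, 14}) = 2
G(47) = mex({0, 1, 2, 3, 4, 5, 6, 8, 9, 10, 11, 12}) = 7
G(48) = mex({0, 1, 2, 3, 5, 6, 7, 9, 10}) = 4
G(49) = mex({0, 2, 3, 4, 6, 7, 9, 10, 11, 12, 15}) = 1
G(50) = mex({0, 1, 4, 5, 6, 7, 9, 11, 12, 14, 15}) = 2
G(51) = mex({0, 1, 2, 3, 4, 5, 6, 7, 9, 12, 14, 15}) = 8
G(52) = mex({0, 2, 3, 4, 5, 6, 7, 8, 11, 12, 15}) = 1
G(53) = mex({0, 1, 2, 3, 5, 6, 7, 8, 9, 10, 11, 12}) = 4
G(54) = mex({0, 1, 2, 3, 4, 5, 6, 9, 10}) = 7
Therefore G(54) = 7.

7


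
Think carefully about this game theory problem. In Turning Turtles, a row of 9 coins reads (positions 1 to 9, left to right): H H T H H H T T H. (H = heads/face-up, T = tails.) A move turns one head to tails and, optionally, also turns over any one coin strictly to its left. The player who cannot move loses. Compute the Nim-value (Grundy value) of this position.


Coins: H H T H H H T T H
Key fact: a single head at position k behaves exactly like a Nim heap of size k (turning it to T and optionally flipping a coin at j < k corresponds to moving the heap from k to j, or to 0), and heads combine as a disjunctive sum (two heads at the same place would cancel, matching j XOR j = 0). So the Nim-value is the XOR of the 1-indexed positions of the heads.
Face-up positions (1-indexed): [1, 2, 4, 5, 6, 9]
XOR 0 with 1: 0 XOR 1 = 1
XOR 1 with 2: 1 XOR 2 = 3
XOR 3 with 4: 3 XOR 4 = 7
XOR 7 with 5: 7 XOR 5 = 2
XOR 2 with 6: 2 XOR 6 = 4
XOR 4 with 9: 4 XOR 9 = 13
Nim-value = 13

13


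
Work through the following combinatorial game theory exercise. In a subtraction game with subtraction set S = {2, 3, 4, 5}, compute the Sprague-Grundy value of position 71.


The subtraction set is S = {2, 3, 4, 5}.
G(k) = mex{ G(k - s) : s in S, s <= k }. We compute iteratively: G(0) = 0.
G(1) = mex({}) = 0
G(2) = mex({0}) = 1
G(3) = mex({0}) = 1
G(4) = mex({0, 1}) = 2
G(5) = mex({0, 1}) = 2
G(6) = mex({0, 1, 2}) = 3
G(7) = mex({1, 2}) = 0
G(8) = mex({1, 2, 3}) = 0
G(9) = mex({0, 2, 3}) = 1
G(10) = mex({0, 2, 3}) = 1
G(11) = mex({0, 1, 3}) = 2
Observe that G(7)..G(11) = 0, 0, 1, 1, 2 repeats G(0)..G(4) = 0, 0, 1, 1, 2.
For k >= max(S) = 5, G(k) is determined by the previous 5 values G(k-5)..G(k-1); a window of 5 consecutive values has recurred shifted by 7, so by induction G(k + 7) = G(k) for all k >= 0: the sequence is periodic from the start with period 7.
One period: G(0..6) = 0, 0, 1, 1, 2, 2, 3.
71 mod 7 = 1, so G(71) = G(1) = 0.

0


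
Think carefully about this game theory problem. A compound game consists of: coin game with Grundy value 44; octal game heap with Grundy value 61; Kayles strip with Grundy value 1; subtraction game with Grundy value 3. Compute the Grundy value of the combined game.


By the Sprague-Grundy theorem, the Grundy value of a sum of games is the XOR of individual Grundy values.
coin game: Grundy value = 44. Running XOR: 0 XOR 44 = 44
octal game heap: Grundy value = 61. Running XOR: 44 XOR 61 = 17
Kayles strip: Grundy value = 1. Running XOR: 17 XOR 1 = 16
subtraction game: Grundy value = 3. Running XOR: 16 XOR 3 = 19
The combined Grundy value is 19.

19


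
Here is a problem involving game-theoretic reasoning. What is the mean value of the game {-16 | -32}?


Game = {-16 | -32}, a switch {a | b} with numbers a > b.
Its thermograph has left wall a - t and right wall b + t, which meet at t = (a - b)/2, where both equal (a + b)/2. So the mast (mean value) is at (a + b)/2.
Mean = (-16 + (-32))/2 = -48/2 = -24

-24


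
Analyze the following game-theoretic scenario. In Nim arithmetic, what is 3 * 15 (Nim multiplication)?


Nim multiplication is bilinear over XOR: (u XOR v) * w = (u*w) XOR (v*w).
So we split each operand into its bit components and XOR the pairwise Nim products.
3 = 1 + 2 (as XOR of powers of 2).
15 = 1 + 2 + 4 + 8 (as XOR of powers of 2).
Using the standard Nim-product table on single bits:
  2*2 = 3,   2*4 = 8,   2*8 = 12,
  4*4 = 6,   4*8 = 11,  8*8 = 13,
and  1*x = x (identity), k*l = l*k (commutative).
Pairwise Nim products:
  1 * 1 = 1
  1 * 2 = 2
  1 * 4 = 4
  1 * 8 = 8
  2 * 1 = 2
  2 * 2 = 3
  2 * 4 = 8
  2 * 8 = 12
XOR them: 1 XOR 2 XOR 4 XOR 8 XOR 2 XOR 3 XOR 8 XOR 12 = 10.
Result: 3 * 15 = 10 (in Nim).

10


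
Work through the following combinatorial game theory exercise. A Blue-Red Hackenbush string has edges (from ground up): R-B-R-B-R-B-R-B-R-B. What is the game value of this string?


Edges (from ground): R-B-R-B-R-B-R-B-R-B
By Berlekamp's sign-expansion rule, a Blue-Red Hackenbush stalk has the value of the surreal number whose sign sequence is the edge sequence with B -> + and R -> -.
Sign sequence: -+-+-+-+-+
Trace the sign expansion in the surreal number tree, starting from 0:
Edge 1: R (sign -) -> bounds (-inf, 0), value = -1
Edge 2: B (sign +) -> bounds (-1, 0), value = -1/2
Edge 3: R (sign -) -> bounds (-1, -1/2), value = -3/4
Edge 4: B (sign +) -> bounds (-3/4, -1/2), value = -5/8
Edge 5: R (sign -) -> bounds (-3/4, -5/8), value = -11/16
Edge 6: B (sign +) -> bounds (-11/16, -5/8), value = -21/32
Edge 7: R (sign -) -> bounds (-11/16, -21/32), value = -43/64
Edge 8: B (sign +) -> bounds (-43/64, -21/32), value = -85/128
Edge 9: R (sign -) -> bounds (-43/64, -85/128), value = -171/256
Edge 10: B (sign +) -> bounds (-171/256, -85/128), value = -341/512
Game value = -341/512

-341/512


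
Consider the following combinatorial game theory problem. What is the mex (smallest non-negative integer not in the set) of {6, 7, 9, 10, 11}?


Set = {6, 7, 9, 10, 11}
0 is NOT in the set. This is the mex.
mex = 0

0


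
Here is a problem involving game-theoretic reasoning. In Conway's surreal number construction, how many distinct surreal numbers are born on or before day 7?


Day 0: {|} = 0 is born. Count = 1.
Day n: the number of surreal numbers born by day n is 2^(n+1) - 1.
By day 0: 2^1 - 1 = 1
By day 1: 2^2 - 1 = 3
By day 2: 2^3 - 1 = 7
By day 3: 2^4 - 1 = 15
By day 4: 2^5 - 1 = 31
By day 5: 2^6 - 1 = 63
By day 6: 2^7 - 1 = 127
By day 7: 2^8 - 1 = 255
By day 7: 255 surreal numbers.

255
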